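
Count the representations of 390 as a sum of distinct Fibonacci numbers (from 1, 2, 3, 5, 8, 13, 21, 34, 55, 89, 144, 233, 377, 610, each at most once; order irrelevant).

390 = 377+13 = 377+8+5 = 233+144+13 = 377+8+3+2 = 233+144+8+5 = … (7 more), for 12 in all.

12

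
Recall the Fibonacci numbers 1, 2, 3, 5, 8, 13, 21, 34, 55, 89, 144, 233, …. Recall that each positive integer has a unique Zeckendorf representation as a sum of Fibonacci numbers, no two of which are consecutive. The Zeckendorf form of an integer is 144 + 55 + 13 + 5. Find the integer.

144 + 55 + 13 + 5 = 217.

217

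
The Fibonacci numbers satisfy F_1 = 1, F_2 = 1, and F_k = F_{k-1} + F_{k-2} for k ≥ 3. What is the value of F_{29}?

514229

Iterating the recurrence up to F_{24} = 46368 and F_{23} = 28657:
F_{25} = F_{24} + F_{23} = 46368 + 28657 = 75025
F_{26} = F_{25} + F_{24} = 75025 + 46368 = 121393
F_{27} = F_{26} + F_{25} = 121393 + 75025 = 196418
F_{28} = F_{27} + F_{26} = 196418 + 121393 = 317811
F_{29} = F_{28} + F_{27} = 317811 + 196418 = 514229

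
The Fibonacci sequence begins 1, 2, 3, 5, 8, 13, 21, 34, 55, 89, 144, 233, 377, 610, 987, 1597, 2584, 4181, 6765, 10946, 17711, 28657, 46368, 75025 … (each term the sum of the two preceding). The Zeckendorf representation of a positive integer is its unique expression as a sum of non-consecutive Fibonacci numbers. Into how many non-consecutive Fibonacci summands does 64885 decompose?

Repeatedly subtract the largest Fibonacci number that fits:
take 46368 (≤ 64885); 64885 − 46368 = 18517
take 17711 (≤ 18517); 18517 − 17711 = 806
take 610 (≤ 806); 806 − 610 = 196
take 144 (≤ 196); 196 − 144 = 52
take 34 (≤ 52); 52 − 34 = 18
take 13 (≤ 18); 18 − 13 = 5
take 5 (≤ 5); 5 − 5 = 0
64885 = 46368 + 17711 + 610 + 144 + 34 + 13 + 5, which has 7 terms.

7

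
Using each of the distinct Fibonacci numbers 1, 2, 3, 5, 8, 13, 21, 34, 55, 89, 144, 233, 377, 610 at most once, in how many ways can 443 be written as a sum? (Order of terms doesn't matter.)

18

Starting from the Zeckendorf form and repeatedly splitting a term F_k into F_{k−1} + F_{k−2} (when neither is already used) reaches every representation.
443 = 377+55+8+3 = 377+55+8+2+1 = 377+34+21+8+3 = … (15 more), for 18 in all.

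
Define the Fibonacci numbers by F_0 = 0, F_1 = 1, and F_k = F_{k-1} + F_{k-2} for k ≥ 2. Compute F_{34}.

Iterating the recurrence up to F_{26} = 121393 and F_{25} = 75025:
F_{27} = F_{26} + F_{25} = 121393 + 75025 = 196418
F_{28} = F_{27} + F_{26} = 196418 + 121393 = 317811
F_{29} = F_{28} + F_{27} = 317811 + 196418 = 514229
F_{30} = F_{29} + F_{28} = 514229 + 317811 = 832040
F_{31} = F_{30} + F_{29} = 832040 + 514229 = 1346269
F_{32} = F_{31} + F_{30} = 1346269 + 832040 = 2178309
F_{33} = F_{32} + F_{31} = 2178309 + 1346269 = 3524578
F_{34} = F_{33} + F_{32} = 3524578 + 2178309 = 5702887

5702887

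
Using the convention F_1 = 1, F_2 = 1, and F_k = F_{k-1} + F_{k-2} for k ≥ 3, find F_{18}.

Iterating the recurrence up to F_{12} = 144 and F_{11} = 89:
F_{13} = F_{12} + F_{11} = 144 + 89 = 233
F_{14} = F_{13} + F_{12} = 233 + 144 = 377
F_{15} = F_{14} + F_{13} = 377 + 233 = 610
F_{16} = F_{15} + F_{14} = 610 + 377 = 987
F_{17} = F_{16} + F_{15} = 987 + 610 = 1597
F_{18} = F_{17} + F_{16} = 1597 + 987 = 2584

2584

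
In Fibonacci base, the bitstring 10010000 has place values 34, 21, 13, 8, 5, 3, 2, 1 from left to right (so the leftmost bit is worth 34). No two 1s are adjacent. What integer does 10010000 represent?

42

Summing the place values of the 1 bits: 34 + 8 = 42.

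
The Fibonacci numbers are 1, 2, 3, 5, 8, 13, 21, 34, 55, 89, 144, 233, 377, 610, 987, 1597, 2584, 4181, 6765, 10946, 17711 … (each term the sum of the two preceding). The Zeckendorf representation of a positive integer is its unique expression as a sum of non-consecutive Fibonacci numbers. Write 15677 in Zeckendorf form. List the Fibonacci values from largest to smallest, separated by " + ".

10946 + 4181 + 377 + 144 + 21 + 8

largest Fibonacci ≤ 15677 is 10946; 15677 − 10946 = 4731
largest Fibonacci ≤ 4731 is 4181; 4731 − 4181 = 550
largest Fibonacci ≤ 550 is 377; 550 − 377 = 173
largest Fibonacci ≤ 173 is 144; 173 − 144 = 29
largest Fibonacci ≤ 29 is 21; 29 − 21 = 8
largest Fibonacci ≤ 8 is 8; 8 − 8 = 0
So 15677 = 10946 + 4181 + 377 + 144 + 21 + 8, with no two terms consecutive in the sequence.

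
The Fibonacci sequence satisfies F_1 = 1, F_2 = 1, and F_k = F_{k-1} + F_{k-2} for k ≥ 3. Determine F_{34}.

Iterating the recurrence up to F_{30} = 832040 and F_{29} = 514229:
F_{31} = F_{30} + F_{29} = 832040 + 514229 = 1346269
F_{32} = F_{31} + F_{30} = 1346269 + 832040 = 2178309
F_{33} = F_{32} + F_{31} = 2178309 + 1346269 = 3524578
F_{34} = F_{33} + F_{32} = 3524578 + 2178309 = 5702887

5702887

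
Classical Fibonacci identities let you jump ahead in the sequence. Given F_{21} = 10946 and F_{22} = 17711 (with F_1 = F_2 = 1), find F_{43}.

By F_{2k+1} = F_k² + F_{k+1}²: F_{43} = 10946² + 17711² = 119814916 + 313679521 = 433494437.

433494437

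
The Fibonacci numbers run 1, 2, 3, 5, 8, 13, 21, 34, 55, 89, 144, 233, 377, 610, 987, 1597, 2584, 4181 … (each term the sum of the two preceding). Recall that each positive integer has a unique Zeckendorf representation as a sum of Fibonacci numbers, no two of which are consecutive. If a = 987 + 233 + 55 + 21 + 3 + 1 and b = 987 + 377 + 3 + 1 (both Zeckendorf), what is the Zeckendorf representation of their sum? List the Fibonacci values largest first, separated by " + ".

2584 + 55 + 21 + 8

The two numbers are 1300 and 1368, so their sum is 2668.
take 2584 (≤ 2668); 2668 − 2584 = 84
take 55 (≤ 84); 84 − 55 = 29
take 21 (≤ 29); 29 − 21 = 8
take 8 (≤ 8); 8 − 8 = 0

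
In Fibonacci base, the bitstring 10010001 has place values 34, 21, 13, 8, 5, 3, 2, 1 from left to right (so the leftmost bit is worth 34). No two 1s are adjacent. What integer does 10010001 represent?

43

Summing the place values of the 1 bits: 34 + 8 + 1 = 43.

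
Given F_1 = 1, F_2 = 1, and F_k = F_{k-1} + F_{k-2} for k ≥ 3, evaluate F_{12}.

144

Iterating the recurrence up to F_{7} = 13 and F_{6} = 8:
F_{8} = F_{7} + F_{6} = 13 + 8 = 21
F_{9} = F_{8} + F_{7} = 21 + 13 = 34
F_{10} = F_{9} + F_{8} = 34 + 21 = 55
F_{11} = F_{10} + F_{9} = 55 + 34 = 89
F_{12} = F_{11} + F_{10} = 89 + 55 = 144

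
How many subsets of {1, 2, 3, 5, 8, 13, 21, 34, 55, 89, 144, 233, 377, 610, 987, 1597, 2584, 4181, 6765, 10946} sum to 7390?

7390 = 6765+610+13+2 = 6765+610+8+5+2 = 6765+377+233+13+2 = … (24 more), for 27 in all.

27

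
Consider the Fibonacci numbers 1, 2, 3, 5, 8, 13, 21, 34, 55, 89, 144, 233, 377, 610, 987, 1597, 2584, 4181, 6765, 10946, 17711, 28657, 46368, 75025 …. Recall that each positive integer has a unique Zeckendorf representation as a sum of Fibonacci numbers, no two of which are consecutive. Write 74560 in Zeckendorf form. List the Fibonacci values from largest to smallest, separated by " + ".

74560 − 46368 = 28192
28192 − 17711 = 10481
10481 − 6765 = 3716
3716 − 2584 = 1132
1132 − 987 = 145
145 − 144 = 1
1 − 1 = 0
So 74560 = 46368 + 17711 + 6765 + 2584 + 987 + 144 + 1, with no two terms consecutive in the sequence.

46368 + 17711 + 6765 + 2584 + 987 + 144 + 1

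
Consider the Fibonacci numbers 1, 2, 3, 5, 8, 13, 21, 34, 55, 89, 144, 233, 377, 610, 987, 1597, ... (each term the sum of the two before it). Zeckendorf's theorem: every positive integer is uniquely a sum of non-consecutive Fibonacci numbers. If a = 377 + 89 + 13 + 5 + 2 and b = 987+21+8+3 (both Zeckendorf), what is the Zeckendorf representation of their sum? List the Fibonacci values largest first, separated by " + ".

987 + 377 + 89 + 34 + 13 + 5

The two numbers are 486 and 1019, so their sum is 1505.
Greedy algorithm:
1505: greatest Fibonacci not exceeding it is 987, leaving 518
518: greatest Fibonacci not exceeding it is 377, leaving 141
141: greatest Fibonacci not exceeding it is 89, leaving 52
52: greatest Fibonacci not exceeding it is 34, leaving 18
18: greatest Fibonacci not exceeding it is 13, leaving 5
5: greatest Fibonacci not exceeding it is 5, leaving 0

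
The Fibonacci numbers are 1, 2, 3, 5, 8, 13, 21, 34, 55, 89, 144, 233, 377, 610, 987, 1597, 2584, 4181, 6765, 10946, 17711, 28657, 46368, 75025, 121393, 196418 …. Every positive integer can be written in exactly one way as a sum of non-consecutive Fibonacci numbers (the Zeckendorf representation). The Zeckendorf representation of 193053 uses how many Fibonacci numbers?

121393 ≤ 193053 < 196418, so take 121393; remainder 71660
46368 ≤ 71660 < 75025, so take 46368; remainder 25292
17711 ≤ 25292 < 28657, so take 17711; remainder 7581
6765 ≤ 7581 < 10946, so take 6765; remainder 816
610 ≤ 816 < 987, so take 610; remainder 206
144 ≤ 206 < 233, so take 144; remainder 62
55 ≤ 62 < 89, so take 55; remainder 7
5 ≤ 7 < 8, so take 5; remainder 2
2 ≤ 2 < 3, so take 2; remainder 0
193053 = 121393 + 46368 + 17711 + 6765 + 610 + 144 + 55 + 5 + 2, which has 9 terms.

9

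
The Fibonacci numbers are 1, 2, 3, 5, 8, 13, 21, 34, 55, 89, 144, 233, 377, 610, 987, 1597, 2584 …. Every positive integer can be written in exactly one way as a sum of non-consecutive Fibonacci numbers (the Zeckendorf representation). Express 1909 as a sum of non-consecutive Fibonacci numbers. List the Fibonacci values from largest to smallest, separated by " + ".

1597 + 233 + 55 + 21 + 3

1597 ≤ 1909 < 2584, so take 1597; remainder 312
233 ≤ 312 < 377, so take 233; remainder 79
55 ≤ 79 < 89, so take 55; remainder 24
21 ≤ 24 < 34, so take 21; remainder 3
3 ≤ 3 < 5, so take 3; remainder 0
So 1909 = 1597 + 233 + 55 + 21 + 3, with no two terms consecutive in the sequence.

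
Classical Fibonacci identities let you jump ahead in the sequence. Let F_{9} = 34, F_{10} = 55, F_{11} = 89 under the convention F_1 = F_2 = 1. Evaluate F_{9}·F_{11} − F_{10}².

34·89 − 55² = 3026 − 3025 = 1. (Cassini's identity: F_{k−1}F_{k+1} − F_k² = (−1)^k.)

1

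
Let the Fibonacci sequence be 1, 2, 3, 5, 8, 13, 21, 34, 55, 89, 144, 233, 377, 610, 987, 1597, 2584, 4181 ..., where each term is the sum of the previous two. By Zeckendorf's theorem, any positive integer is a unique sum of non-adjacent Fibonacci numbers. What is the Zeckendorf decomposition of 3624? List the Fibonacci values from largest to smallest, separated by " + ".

2584 + 987 + 34 + 13 + 5 + 1

take 2584 (≤ 3624); 3624 − 2584 = 1040
take 987 (≤ 1040); 1040 − 987 = 53
take 34 (≤ 53); 53 − 34 = 19
take 13 (≤ 19); 19 − 13 = 6
take 5 (≤ 6); 6 − 5 = 1
take 1 (≤ 1); 1 − 1 = 0
So 3624 = 2584 + 987 + 34 + 13 + 5 + 1, with no two terms consecutive in the sequence.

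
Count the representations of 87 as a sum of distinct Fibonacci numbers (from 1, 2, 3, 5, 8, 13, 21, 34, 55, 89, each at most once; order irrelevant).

5

87 = 55+21+8+3 = 55+21+8+2+1 = 55+21+5+3+2+1 = 55+13+8+5+3+2+1 = … (1 more), for 5 in all.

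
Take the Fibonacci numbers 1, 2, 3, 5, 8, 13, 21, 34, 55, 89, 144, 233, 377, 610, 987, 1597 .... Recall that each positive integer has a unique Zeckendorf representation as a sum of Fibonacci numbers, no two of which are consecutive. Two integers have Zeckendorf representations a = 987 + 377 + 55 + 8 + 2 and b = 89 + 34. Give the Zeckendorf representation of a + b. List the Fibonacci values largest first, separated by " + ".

987 + 377 + 144 + 34 + 8 + 2

The two numbers are 1429 and 123, so their sum is 1552.
take 987 (≤ 1552); 1552 − 987 = 565
take 377 (≤ 565); 565 − 377 = 188
take 144 (≤ 188); 188 − 144 = 44
take 34 (≤ 44); 44 − 34 = 10
take 8 (≤ 10); 10 − 8 = 2
take 2 (≤ 2); 2 − 2 = 0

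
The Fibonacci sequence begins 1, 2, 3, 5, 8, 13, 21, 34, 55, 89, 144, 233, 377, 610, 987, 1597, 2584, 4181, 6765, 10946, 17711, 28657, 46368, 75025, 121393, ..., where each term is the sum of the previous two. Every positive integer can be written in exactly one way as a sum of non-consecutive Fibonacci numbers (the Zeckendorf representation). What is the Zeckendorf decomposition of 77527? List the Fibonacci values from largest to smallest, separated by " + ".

77527: greatest Fibonacci not exceeding it is 75025, leaving 2502
2502: greatest Fibonacci not exceeding it is 1597, leaving 905
905: greatest Fibonacci not exceeding it is 610, leaving 295
295: greatest Fibonacci not exceeding it is 233, leaving 62
62: greatest Fibonacci not exceeding it is 55, leaving 7
7: greatest Fibonacci not exceeding it is 5, leaving 2
2: greatest Fibonacci not exceeding it is 2, leaving 0
So 77527 = 75025 + 1597 + 610 + 233 + 55 + 5 + 2, with no two terms consecutive in the sequence.

75025 + 1597 + 610 + 233 + 55 + 5 + 2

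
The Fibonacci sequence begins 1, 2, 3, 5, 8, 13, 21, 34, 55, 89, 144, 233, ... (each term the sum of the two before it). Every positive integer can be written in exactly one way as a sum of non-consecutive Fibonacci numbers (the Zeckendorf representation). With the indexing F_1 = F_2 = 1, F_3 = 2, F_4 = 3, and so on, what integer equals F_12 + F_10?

199

F_12 + F_10 = 144 + 55 = 199.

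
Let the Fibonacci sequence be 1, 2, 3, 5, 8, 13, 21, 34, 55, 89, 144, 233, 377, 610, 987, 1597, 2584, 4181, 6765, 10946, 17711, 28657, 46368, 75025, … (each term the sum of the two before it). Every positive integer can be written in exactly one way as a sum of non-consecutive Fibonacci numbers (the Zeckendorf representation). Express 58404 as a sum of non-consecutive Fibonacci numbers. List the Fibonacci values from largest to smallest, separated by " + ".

46368 + 10946 + 987 + 89 + 13 + 1

46368 ≤ 58404 < 75025, so take 46368; remainder 12036
10946 ≤ 12036 < 17711, so take 10946; remainder 1090
987 ≤ 1090 < 1597, so take 987; remainder 103
89 ≤ 103 < 144, so take 89; remainder 14
13 ≤ 14 < 21, so take 13; remainder 1
1 ≤ 1 < 2, so take 1; remainder 0
So 58404 = 46368 + 10946 + 987 + 89 + 13 + 1, with no two terms consecutive in the sequence.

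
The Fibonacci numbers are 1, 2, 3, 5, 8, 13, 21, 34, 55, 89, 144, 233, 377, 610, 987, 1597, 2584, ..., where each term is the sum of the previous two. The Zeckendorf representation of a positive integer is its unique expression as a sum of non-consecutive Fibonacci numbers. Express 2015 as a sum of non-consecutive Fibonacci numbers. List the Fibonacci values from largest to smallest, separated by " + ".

1597 + 377 + 34 + 5 + 2

2015 − 1597 = 418
418 − 377 = 41
41 − 34 = 7
7 − 5 = 2
2 − 2 = 0
So 2015 = 1597 + 377 + 34 + 5 + 2, with no two terms consecutive in the sequence.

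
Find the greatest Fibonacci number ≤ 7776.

6765 ≤ 7776 < 10946, so the largest Fibonacci number not exceeding 7776 is 6765.

6765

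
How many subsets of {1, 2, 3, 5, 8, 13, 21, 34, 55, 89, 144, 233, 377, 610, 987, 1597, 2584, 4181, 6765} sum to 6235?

21

Starting from the Zeckendorf form and repeatedly splitting a term F_k into F_{k−1} + F_{k−2} (when neither is already used) reaches every representation.
6235 = 4181+1597+377+55+21+3+1 = 4181+1597+377+55+13+8+3+1 = 4181+1597+233+144+55+21+3+1 = 4181+987+610+377+55+21+3+1 = … (17 more), for 21 in all.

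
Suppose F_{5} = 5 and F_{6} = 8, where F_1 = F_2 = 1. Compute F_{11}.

By F_{2k+1} = F_k² + F_{k+1}²: F_{11} = 5² + 8² = 25 + 64 = 89.

89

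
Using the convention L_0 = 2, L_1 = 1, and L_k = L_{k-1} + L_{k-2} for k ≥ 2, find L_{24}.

103682

Iterating the recurrence up to L_{17} = 3571 and L_{16} = 2207:
L_{18} = L_{17} + L_{16} = 3571 + 2207 = 5778
L_{19} = L_{18} + L_{17} = 5778 + 3571 = 9349
L_{20} = L_{19} + L_{18} = 9349 + 5778 = 15127
L_{21} = L_{20} + L_{19} = 15127 + 9349 = 24476
L_{22} = L_{21} + L_{20} = 24476 + 15127 = 39603
L_{23} = L_{22} + L_{21} = 39603 + 24476 = 64079
L_{24} = L_{23} + L_{22} = 64079 + 39603 = 103682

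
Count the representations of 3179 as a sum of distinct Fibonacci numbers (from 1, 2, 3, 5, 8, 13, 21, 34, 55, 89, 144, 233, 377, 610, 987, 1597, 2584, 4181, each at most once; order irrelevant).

3179 = 2584+377+144+55+13+5+1 = 2584+377+144+55+13+3+2+1 = 2584+377+144+34+21+13+5+1 = 1597+987+377+144+55+13+5+1 = 2584+377+144+55+8+5+3+2+1 = … (22 more), for 27 in all.

27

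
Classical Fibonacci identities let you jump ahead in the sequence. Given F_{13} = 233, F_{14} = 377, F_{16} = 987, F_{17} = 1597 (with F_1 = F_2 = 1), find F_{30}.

By the addition formula F_{m+n} = F_m F_{n+1} + F_{m−1} F_n with m=14, n=16: F_{30} = 377·1597 + 233·987 = 602069 + 229971 = 832040.

832040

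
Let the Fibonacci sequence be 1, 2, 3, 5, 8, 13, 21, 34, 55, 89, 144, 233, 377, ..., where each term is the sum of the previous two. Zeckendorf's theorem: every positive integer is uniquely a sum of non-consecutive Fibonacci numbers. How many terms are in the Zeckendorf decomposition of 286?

5

Repeatedly subtract the largest Fibonacci number that fits:
take 233 (≤ 286); 286 − 233 = 53
take 34 (≤ 53); 53 − 34 = 19
take 13 (≤ 19); 19 − 13 = 6
take 5 (≤ 6); 6 − 5 = 1
take 1 (≤ 1); 1 − 1 = 0
286 = 233 + 34 + 13 + 5 + 1, which has 5 terms.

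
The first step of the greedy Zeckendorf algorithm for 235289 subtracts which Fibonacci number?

196418

196418 ≤ 235289 < 317811, so the largest Fibonacci number not exceeding 235289 is 196418.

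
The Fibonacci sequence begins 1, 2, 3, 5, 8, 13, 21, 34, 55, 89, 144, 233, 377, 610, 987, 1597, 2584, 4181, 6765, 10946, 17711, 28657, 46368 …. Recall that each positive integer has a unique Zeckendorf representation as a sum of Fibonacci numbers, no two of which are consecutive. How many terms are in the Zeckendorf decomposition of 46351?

10

46351 − 28657 = 17694
17694 − 10946 = 6748
6748 − 4181 = 2567
2567 − 1597 = 970
970 − 610 = 360
360 − 233 = 127
127 − 89 = 38
38 − 34 = 4
4 − 3 = 1
1 − 1 = 0
46351 = 28657 + 10946 + 4181 + 1597 + 610 + 233 + 89 + 34 + 3 + 1, which has 10 terms.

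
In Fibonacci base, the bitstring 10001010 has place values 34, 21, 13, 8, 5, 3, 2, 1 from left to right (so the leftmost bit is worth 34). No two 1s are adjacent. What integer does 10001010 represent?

Summing the place values of the 1 bits: 34 + 5 + 2 = 41.

41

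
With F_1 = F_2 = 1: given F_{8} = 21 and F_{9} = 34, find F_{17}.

By F_{2k+1} = F_k² + F_{k+1}²: F_{17} = 21² + 34² = 441 + 1156 = 1597.

1597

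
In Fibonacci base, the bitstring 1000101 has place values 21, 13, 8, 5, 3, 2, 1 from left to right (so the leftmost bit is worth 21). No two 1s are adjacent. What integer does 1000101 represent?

25

Summing the place values of the 1 bits: 21 + 3 + 1 = 25.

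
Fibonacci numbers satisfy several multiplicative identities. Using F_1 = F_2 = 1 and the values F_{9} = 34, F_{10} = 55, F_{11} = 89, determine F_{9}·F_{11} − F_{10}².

34·89 − 55² = 3026 − 3025 = 1. (Cassini's identity: F_{k−1}F_{k+1} − F_k² = (−1)^k.)

1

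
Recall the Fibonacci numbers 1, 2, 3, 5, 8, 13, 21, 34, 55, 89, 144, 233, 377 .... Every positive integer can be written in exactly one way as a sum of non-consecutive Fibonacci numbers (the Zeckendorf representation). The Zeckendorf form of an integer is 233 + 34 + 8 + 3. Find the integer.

278

233 + 34 + 8 + 3 = 278.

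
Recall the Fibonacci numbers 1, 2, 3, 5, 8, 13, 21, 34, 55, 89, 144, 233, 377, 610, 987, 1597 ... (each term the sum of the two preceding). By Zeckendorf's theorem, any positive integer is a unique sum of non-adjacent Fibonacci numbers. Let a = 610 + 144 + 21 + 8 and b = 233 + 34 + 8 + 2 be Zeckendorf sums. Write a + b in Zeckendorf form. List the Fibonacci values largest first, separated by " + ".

987 + 55 + 13 + 5

The two numbers are 783 and 277, so their sum is 1060.
1060 − 987 = 73
73 − 55 = 18
18 − 13 = 5
5 − 5 = 0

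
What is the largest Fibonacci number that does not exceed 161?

144 ≤ 161 < 233, so the largest Fibonacci number not exceeding 161 is 144.

144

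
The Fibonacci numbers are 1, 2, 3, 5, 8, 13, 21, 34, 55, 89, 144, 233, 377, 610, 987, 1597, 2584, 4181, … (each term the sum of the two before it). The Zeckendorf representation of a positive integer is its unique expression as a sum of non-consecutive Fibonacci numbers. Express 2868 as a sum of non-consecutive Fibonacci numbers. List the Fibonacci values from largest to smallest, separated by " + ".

subtract 2584 from 2868: 284 remains
subtract 233 from 284: 51 remains
subtract 34 from 51: 17 remains
subtract 13 from 17: 4 remains
subtract 3 from 4: 1 remains
subtract 1 from 1: 0 remains
So 2868 = 2584 + 233 + 34 + 13 + 3 + 1, with no two terms consecutive in the sequence.

2584 + 233 + 34 + 13 + 3 + 1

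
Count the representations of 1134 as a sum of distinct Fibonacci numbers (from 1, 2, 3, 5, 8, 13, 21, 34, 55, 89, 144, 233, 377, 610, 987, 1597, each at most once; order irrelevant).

25

1134 = 987+144+3 = 987+144+2+1 = 987+89+55+3 = 610+377+144+3 = … (21 more), for 25 in all.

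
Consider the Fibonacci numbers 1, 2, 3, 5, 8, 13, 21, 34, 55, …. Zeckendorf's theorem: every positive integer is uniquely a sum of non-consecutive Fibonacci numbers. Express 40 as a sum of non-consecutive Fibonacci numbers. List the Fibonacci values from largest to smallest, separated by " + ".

34 + 5 + 1

subtract 34 from 40: 6 remains
subtract 5 from 6: 1 remains
subtract 1 from 1: 0 remains
So 40 = 34 + 5 + 1, with no two terms consecutive in the sequence.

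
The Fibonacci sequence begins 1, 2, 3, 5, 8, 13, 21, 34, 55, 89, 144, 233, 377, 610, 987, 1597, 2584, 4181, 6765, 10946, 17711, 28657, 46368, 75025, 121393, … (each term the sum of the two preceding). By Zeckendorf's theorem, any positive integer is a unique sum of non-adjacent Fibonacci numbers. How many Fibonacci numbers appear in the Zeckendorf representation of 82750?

8

82750 − 75025 = 7725
7725 − 6765 = 960
960 − 610 = 350
350 − 233 = 117
117 − 89 = 28
28 − 21 = 7
7 − 5 = 2
2 − 2 = 0
82750 = 75025 + 6765 + 610 + 233 + 89 + 21 + 5 + 2, which has 8 terms.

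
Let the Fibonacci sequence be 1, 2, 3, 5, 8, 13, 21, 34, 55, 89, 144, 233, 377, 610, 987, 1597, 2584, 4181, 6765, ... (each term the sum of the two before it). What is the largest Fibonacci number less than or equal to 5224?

4181 ≤ 5224 < 6765, so the largest Fibonacci number not exceeding 5224 is 4181.

4181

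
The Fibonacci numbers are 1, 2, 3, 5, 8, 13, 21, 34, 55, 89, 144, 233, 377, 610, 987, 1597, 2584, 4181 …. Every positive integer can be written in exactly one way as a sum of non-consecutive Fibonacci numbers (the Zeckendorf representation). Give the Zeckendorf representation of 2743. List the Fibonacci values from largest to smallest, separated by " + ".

2743: greatest Fibonacci not exceeding it is 2584, leaving 159
159: greatest Fibonacci not exceeding it is 144, leaving 15
15: greatest Fibonacci not exceeding it is 13, leaving 2
2: greatest Fibonacci not exceeding it is 2, leaving 0
So 2743 = 2584 + 144 + 13 + 2, with no two terms consecutive in the sequence.

2584 + 144 + 13 + 2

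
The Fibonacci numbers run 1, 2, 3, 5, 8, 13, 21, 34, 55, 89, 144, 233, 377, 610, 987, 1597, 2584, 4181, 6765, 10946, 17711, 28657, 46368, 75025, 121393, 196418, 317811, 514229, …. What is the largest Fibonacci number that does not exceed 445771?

317811 ≤ 445771 < 514229, so the largest Fibonacci number not exceeding 445771 is 317811.

317811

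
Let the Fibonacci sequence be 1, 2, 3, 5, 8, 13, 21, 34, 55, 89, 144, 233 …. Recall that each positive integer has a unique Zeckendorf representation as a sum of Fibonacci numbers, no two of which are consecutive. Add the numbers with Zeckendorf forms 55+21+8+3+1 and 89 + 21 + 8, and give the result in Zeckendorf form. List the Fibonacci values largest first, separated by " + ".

The two numbers are 88 and 118, so their sum is 206.
144 ≤ 206 < 233, so take 144; remainder 62
55 ≤ 62 < 89, so take 55; remainder 7
5 ≤ 7 < 8, so take 5; remainder 2
2 ≤ 2 < 3, so take 2; remainder 0

144 + 55 + 5 + 2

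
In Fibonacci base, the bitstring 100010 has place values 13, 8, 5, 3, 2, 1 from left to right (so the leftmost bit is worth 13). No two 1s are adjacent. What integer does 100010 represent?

Summing the place values of the 1 bits: 13 + 2 = 15.

15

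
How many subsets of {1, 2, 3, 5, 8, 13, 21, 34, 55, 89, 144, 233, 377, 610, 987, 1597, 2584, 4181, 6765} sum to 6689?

30

6689 = 4181+1597+610+233+55+13 = 4181+1597+610+233+55+8+5 = 4181+1597+610+233+34+21+13 = … (27 more), for 30 in all.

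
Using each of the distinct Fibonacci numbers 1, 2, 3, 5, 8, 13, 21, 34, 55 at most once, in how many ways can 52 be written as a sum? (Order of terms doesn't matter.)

52 = 34+13+5 = 34+13+3+2 = 34+8+5+3+2 = … (1 more), for 4 in all.

4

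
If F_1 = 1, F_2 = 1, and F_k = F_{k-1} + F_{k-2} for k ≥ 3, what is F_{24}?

Iterating the recurrence up to F_{16} = 987 and F_{15} = 610:
F_{17} = F_{16} + F_{15} = 987 + 610 = 1597
F_{18} = F_{17} + F_{16} = 1597 + 987 = 2584
F_{19} = F_{18} + F_{17} = 2584 + 1597 = 4181
F_{20} = F_{19} + F_{18} = 4181 + 2584 = 6765
F_{21} = F_{20} + F_{19} = 6765 + 4181 = 10946
F_{22} = F_{21} + F_{20} = 10946 + 6765 = 17711
F_{23} = F_{22} + F_{21} = 17711 + 10946 = 28657
F_{24} = F_{23} + F_{22} = 28657 + 17711 = 46368

46368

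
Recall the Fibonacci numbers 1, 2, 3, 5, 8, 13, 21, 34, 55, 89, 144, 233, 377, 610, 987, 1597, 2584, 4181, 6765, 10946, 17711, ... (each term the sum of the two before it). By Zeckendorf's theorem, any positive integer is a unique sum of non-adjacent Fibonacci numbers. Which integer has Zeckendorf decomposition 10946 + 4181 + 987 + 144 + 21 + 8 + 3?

16290

10946 + 4181 + 987 + 144 + 21 + 8 + 3 = 16290.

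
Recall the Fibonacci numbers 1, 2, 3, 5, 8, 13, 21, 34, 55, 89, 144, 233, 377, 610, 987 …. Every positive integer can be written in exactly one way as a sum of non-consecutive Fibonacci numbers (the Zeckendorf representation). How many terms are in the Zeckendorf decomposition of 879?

Greedily peel off the largest Fibonacci term at each step:
take 610 (≤ 879); 879 − 610 = 269
take 233 (≤ 269); 269 − 233 = 36
take 34 (≤ 36); 36 − 34 = 2
take 2 (≤ 2); 2 − 2 = 0
879 = 610 + 233 + 34 + 2, which has 4 terms.

4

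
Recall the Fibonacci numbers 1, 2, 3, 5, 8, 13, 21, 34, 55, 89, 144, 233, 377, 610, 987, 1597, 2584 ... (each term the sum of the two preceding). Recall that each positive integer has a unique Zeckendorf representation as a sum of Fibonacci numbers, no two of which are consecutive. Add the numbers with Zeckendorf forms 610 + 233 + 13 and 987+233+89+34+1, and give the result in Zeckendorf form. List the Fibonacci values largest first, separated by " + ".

1597 + 377 + 144 + 55 + 21 + 5 + 1

The two numbers are 856 and 1344, so their sum is 2200.
Greedily peel off the largest Fibonacci term at each step:
2200 − 1597 = 603
603 − 377 = 226
226 − 144 = 82
82 − 55 = 27
27 − 21 = 6
6 − 5 = 1
1 − 1 = 0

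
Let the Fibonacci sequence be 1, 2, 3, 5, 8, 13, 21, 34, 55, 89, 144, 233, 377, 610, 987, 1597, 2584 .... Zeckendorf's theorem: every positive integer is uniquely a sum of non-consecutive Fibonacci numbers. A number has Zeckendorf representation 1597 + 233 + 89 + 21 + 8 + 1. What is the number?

1597 + 233 + 89 + 21 + 8 + 1 = 1949.

1949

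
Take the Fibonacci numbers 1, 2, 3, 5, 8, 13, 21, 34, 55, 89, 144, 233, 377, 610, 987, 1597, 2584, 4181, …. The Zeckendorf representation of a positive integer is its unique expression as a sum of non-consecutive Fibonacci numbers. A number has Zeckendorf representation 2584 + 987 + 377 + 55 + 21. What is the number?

2584 + 987 + 377 + 55 + 21 = 4024.

4024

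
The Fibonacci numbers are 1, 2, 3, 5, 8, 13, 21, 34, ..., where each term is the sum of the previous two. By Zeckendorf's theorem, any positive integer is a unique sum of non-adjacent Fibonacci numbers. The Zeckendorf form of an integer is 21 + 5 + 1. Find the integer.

21 + 5 + 1 = 27.

27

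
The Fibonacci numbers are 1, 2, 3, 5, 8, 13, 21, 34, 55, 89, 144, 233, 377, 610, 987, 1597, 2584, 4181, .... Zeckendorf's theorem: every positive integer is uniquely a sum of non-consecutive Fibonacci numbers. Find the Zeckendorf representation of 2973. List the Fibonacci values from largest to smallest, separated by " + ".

2584 + 377 + 8 + 3 + 1

subtract 2584 from 2973: 389 remains
subtract 377 from 389: 12 remains
subtract 8 from 12: 4 remains
subtract 3 from 4: 1 remains
subtract 1 from 1: 0 remains
So 2973 = 2584 + 377 + 8 + 3 + 1, with no two terms consecutive in the sequence.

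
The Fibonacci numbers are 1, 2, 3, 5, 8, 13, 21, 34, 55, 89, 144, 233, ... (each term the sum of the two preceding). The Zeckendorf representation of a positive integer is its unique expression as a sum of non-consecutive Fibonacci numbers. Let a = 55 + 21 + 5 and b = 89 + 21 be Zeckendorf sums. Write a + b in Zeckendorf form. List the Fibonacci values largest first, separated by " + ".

144 + 34 + 13

The two numbers are 81 and 110, so their sum is 191.
largest Fibonacci ≤ 191 is 144; 191 − 144 = 47
largest Fibonacci ≤ 47 is 34; 47 − 34 = 13
largest Fibonacci ≤ 13 is 13; 13 − 13 = 0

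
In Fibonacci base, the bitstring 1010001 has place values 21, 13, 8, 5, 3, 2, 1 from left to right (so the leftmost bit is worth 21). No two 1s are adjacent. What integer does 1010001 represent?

30

Summing the place values of the 1 bits: 21 + 8 + 1 = 30.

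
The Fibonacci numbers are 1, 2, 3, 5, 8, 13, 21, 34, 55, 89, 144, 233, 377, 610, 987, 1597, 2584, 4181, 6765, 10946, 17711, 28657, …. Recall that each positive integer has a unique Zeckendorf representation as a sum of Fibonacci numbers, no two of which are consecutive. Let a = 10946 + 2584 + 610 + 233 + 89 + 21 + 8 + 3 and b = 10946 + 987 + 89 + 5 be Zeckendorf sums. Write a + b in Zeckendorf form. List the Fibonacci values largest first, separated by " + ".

17711 + 6765 + 1597 + 377 + 55 + 13 + 3

The two numbers are 14494 and 12027, so their sum is 26521.
largest Fibonacci ≤ 26521 is 17711; 26521 − 17711 = 8810
largest Fibonacci ≤ 8810 is 6765; 8810 − 6765 = 2045
largest Fibonacci ≤ 2045 is 1597; 2045 − 1597 = 448
largest Fibonacci ≤ 448 is 377; 448 − 377 = 71
largest Fibonacci ≤ 71 is 55; 71 − 55 = 16
largest Fibonacci ≤ 16 is 13; 16 − 13 = 3
largest Fibonacci ≤ 3 is 3; 3 − 3 = 0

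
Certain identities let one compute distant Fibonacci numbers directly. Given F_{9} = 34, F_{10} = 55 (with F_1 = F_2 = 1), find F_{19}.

4181

By the addition formula F_{m+n} = F_m F_{n+1} + F_{m−1} F_n with m=10, n=9: F_{19} = 55·55 + 34·34 = 3025 + 1156 = 4181.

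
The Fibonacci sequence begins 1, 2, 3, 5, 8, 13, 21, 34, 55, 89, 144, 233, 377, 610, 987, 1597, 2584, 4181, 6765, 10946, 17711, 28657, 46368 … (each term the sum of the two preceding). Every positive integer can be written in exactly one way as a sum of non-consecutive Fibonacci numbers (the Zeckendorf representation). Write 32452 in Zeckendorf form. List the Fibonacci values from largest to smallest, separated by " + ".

28657 + 2584 + 987 + 144 + 55 + 21 + 3 + 1

Greedy algorithm:
largest Fibonacci ≤ 32452 is 28657; 32452 − 28657 = 3795
largest Fibonacci ≤ 3795 is 2584; 3795 − 2584 = 1211
largest Fibonacci ≤ 1211 is 987; 1211 − 987 = 224
largest Fibonacci ≤ 224 is 144; 224 − 144 = 80
largest Fibonacci ≤ 80 is 55; 80 − 55 = 25
largest Fibonacci ≤ 25 is 21; 25 − 21 = 4
largest Fibonacci ≤ 4 is 3; 4 − 3 = 1
largest Fibonacci ≤ 1 is 1; 1 − 1 = 0
So 32452 = 28657 + 2584 + 987 + 144 + 55 + 21 + 3 + 1, with no two terms consecutive in the sequence.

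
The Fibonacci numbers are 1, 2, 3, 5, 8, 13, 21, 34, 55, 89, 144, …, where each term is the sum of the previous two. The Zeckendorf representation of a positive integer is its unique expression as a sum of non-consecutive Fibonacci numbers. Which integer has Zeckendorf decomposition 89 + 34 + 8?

131

89 + 34 + 8 = 131.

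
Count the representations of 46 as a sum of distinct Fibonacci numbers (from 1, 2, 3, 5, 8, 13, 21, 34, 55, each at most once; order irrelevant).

2

Each representation comes from the Zeckendorf form by replacing some F_k with F_{k−1} + F_{k−2} where possible.
46 = 34+8+3+1 = 21+13+8+3+1 — 2 representations.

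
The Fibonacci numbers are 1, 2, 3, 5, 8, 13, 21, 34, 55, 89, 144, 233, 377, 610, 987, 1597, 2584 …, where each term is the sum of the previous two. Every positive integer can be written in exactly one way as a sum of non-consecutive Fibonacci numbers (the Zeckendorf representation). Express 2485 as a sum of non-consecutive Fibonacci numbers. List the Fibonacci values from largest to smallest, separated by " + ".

2485 − 1597 = 888
888 − 610 = 278
278 − 233 = 45
45 − 34 = 11
11 − 8 = 3
3 − 3 = 0
So 2485 = 1597 + 610 + 233 + 34 + 8 + 3, with no two terms consecutive in the sequence.

1597 + 610 + 233 + 34 + 8 + 3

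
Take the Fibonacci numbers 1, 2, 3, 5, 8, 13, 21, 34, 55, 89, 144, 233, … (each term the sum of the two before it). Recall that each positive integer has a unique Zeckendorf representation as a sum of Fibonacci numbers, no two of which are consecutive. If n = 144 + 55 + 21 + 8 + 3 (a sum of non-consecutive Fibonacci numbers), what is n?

231

144 + 55 + 21 + 8 + 3 = 231.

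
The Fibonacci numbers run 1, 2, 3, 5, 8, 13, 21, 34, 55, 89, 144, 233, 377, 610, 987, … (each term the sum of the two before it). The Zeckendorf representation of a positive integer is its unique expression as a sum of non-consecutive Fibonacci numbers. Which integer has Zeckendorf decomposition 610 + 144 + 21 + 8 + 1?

784

610 + 144 + 21 + 8 + 1 = 784.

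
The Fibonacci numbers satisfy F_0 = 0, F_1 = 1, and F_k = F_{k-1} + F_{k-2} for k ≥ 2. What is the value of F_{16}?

987

Iterating the recurrence up to F_{10} = 55 and F_{9} = 34:
F_{11} = F_{10} + F_{9} = 55 + 34 = 89
F_{12} = F_{11} + F_{10} = 89 + 55 = 144
F_{13} = F_{12} + F_{11} = 144 + 89 = 233
F_{14} = F_{13} + F_{12} = 233 + 144 = 377
F_{15} = F_{14} + F_{13} = 377 + 233 = 610
F_{16} = F_{15} + F_{14} = 610 + 377 = 987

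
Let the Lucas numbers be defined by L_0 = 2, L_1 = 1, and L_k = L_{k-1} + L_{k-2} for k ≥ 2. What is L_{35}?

Iterating the recurrence up to L_{30} = 1860498 and L_{29} = 1149851:
L_{31} = L_{30} + L_{29} = 1860498 + 1149851 = 3010349
L_{32} = L_{31} + L_{30} = 3010349 + 1860498 = 4870847
L_{33} = L_{32} + L_{31} = 4870847 + 3010349 = 7881196
L_{34} = L_{33} + L_{32} = 7881196 + 4870847 = 12752043
L_{35} = L_{34} + L_{33} = 12752043 + 7881196 = 20633239

20633239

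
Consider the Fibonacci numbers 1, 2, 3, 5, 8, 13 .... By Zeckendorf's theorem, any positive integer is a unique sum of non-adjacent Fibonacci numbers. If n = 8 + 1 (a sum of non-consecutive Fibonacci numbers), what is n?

9

8 + 1 = 9.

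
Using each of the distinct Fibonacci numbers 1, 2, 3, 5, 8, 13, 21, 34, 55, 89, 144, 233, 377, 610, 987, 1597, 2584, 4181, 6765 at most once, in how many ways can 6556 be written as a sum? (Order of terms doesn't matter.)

Each representation comes from the Zeckendorf form by replacing some F_k with F_{k−1} + F_{k−2} where possible.
6556 = 4181+1597+610+144+21+3 = 4181+1597+610+144+21+2+1 = 4181+1597+610+144+13+8+3 = … (49 more), for 52 in all.

52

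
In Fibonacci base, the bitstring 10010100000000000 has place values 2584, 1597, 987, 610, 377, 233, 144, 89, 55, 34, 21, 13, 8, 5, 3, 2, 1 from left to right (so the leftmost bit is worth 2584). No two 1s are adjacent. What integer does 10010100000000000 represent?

3427

Summing the place values of the 1 bits: 2584 + 610 + 233 = 3427.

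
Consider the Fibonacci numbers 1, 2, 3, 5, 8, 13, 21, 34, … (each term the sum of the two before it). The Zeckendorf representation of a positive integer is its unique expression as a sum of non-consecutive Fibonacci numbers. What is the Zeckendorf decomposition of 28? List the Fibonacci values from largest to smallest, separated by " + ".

take 21 (≤ 28); 28 − 21 = 7
take 5 (≤ 7); 7 − 5 = 2
take 2 (≤ 2); 2 − 2 = 0
So 28 = 21 + 5 + 2, with no two terms consecutive in the sequence.

21 + 5 + 2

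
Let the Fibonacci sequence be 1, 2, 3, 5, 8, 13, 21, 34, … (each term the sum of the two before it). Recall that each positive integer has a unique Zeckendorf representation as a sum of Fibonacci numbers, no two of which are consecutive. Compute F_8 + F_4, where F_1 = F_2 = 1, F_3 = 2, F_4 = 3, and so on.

F_8 + F_4 = 21 + 3 = 24.

24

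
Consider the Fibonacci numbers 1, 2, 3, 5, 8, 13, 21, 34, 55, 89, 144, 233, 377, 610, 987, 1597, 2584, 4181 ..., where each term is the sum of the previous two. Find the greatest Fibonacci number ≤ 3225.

2584

2584 ≤ 3225 < 4181, so the largest Fibonacci number not exceeding 3225 is 2584.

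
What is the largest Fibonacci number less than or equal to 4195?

4181

4181 ≤ 4195 < 6765, so the largest Fibonacci number not exceeding 4195 is 4181.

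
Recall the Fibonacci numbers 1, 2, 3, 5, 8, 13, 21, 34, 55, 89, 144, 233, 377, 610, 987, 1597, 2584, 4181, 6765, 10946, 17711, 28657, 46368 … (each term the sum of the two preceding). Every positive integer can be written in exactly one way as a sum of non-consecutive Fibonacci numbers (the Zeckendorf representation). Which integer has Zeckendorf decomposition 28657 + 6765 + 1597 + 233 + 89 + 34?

28657 + 6765 + 1597 + 233 + 89 + 34 = 37375.

37375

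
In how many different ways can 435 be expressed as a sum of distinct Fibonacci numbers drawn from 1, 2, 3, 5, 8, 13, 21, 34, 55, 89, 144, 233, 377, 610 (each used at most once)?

19

435 = 377+55+3 = 377+55+2+1 = 377+34+21+3 = 233+144+55+3 = … (15 more), for 19 in all.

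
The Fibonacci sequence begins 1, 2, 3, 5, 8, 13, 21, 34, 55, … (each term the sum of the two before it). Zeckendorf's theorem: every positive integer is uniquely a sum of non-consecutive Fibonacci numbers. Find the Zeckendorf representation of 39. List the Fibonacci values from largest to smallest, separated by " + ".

34 + 5

Repeatedly subtract the largest Fibonacci number that fits:
34 ≤ 39 < 55, so take 34; remainder 5
5 ≤ 5 < 8, so take 5; remainder 0
So 39 = 34 + 5, with no two terms consecutive in the sequence.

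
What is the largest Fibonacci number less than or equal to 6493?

4181 ≤ 6493 < 6765, so the largest Fibonacci number not exceeding 6493 is 4181.

4181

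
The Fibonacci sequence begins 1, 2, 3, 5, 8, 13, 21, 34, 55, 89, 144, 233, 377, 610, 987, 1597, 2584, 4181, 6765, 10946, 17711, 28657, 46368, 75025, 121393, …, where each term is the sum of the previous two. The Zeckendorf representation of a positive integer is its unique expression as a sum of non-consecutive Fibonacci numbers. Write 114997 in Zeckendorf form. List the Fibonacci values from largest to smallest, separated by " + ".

Greedily peel off the largest Fibonacci term at each step:
largest Fibonacci ≤ 114997 is 75025; 114997 − 75025 = 39972
largest Fibonacci ≤ 39972 is 28657; 39972 − 28657 = 11315
largest Fibonacci ≤ 11315 is 10946; 11315 − 10946 = 369
largest Fibonacci ≤ 369 is 233; 369 − 233 = 136
largest Fibonacci ≤ 136 is 89; 136 − 89 = 47
largest Fibonacci ≤ 47 is 34; 47 − 34 = 13
largest Fibonacci ≤ 13 is 13; 13 − 13 = 0
So 114997 = 75025 + 28657 + 10946 + 233 + 89 + 34 + 13, with no two terms consecutive in the sequence.

75025 + 28657 + 10946 + 233 + 89 + 34 + 13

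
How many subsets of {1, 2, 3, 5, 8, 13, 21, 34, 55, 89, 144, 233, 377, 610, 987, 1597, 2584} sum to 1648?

13

1648 = 1597+34+13+3+1 = 1597+34+8+5+3+1 = 987+610+34+13+3+1 = 1597+21+13+8+5+3+1 = … (9 more), for 13 in all.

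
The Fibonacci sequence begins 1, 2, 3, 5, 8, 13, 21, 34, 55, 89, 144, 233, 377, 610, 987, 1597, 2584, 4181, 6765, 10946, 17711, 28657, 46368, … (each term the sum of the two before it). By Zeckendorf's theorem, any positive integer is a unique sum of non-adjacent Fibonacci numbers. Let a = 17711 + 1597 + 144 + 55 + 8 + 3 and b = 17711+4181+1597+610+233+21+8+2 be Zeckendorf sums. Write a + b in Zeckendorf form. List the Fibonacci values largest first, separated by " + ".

The two numbers are 19518 and 24363, so their sum is 43881.
Repeatedly subtract the largest Fibonacci number that fits:
28657 ≤ 43881 < 46368, so take 28657; remainder 15224
10946 ≤ 15224 < 17711, so take 10946; remainder 4278
4181 ≤ 4278 < 6765, so take 4181; remainder 97
89 ≤ 97 < 144, so take 89; remainder 8
8 ≤ 8 < 13, so take 8; remainder 0

28657 + 10946 + 4181 + 89 + 8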